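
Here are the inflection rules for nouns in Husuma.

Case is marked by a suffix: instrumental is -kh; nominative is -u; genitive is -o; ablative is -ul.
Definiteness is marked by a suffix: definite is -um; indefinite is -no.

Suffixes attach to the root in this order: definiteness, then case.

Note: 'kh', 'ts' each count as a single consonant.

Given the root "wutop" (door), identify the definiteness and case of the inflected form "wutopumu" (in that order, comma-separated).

Segment: wutop-um-u.
definiteness: -um → definite.
case: -u → nominative.

definite, nominative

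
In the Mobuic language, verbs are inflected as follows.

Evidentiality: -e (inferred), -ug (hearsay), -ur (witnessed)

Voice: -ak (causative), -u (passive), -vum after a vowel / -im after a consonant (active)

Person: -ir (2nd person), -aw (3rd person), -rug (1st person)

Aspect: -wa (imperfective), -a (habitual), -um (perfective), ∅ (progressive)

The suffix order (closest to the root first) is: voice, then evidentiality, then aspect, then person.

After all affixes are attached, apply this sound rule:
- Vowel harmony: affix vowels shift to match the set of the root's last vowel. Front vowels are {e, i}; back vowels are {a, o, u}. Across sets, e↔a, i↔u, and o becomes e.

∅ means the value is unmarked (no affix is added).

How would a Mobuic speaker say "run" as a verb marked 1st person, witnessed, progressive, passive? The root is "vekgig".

Attach voice passive -u → vekgigu.
Attach evidentiality witnessed -ur → vekgiguur.
aspect = progressive: zero marking, form stays vekgiguur.
Attach person 1st person -rug → vekgiguurrug.
Apply vowel harmony: vekgiguurrug → vekgigiirrig.

vekgigiirrig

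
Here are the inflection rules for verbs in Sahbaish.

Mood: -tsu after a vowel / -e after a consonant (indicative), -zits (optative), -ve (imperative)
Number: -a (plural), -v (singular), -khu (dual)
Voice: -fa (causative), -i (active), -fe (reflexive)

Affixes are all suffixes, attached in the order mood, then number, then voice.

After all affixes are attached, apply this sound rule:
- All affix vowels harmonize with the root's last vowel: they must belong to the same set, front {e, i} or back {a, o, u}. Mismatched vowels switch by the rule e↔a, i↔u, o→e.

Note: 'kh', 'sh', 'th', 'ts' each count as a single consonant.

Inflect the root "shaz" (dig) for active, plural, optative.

shazzutsau

Attach mood optative -zits → shazzits.
Attach number plural -a → shazzitsa.
Attach voice active -i → shazzitsai.
Apply vowel harmony: shazzitsai → shazzutsau.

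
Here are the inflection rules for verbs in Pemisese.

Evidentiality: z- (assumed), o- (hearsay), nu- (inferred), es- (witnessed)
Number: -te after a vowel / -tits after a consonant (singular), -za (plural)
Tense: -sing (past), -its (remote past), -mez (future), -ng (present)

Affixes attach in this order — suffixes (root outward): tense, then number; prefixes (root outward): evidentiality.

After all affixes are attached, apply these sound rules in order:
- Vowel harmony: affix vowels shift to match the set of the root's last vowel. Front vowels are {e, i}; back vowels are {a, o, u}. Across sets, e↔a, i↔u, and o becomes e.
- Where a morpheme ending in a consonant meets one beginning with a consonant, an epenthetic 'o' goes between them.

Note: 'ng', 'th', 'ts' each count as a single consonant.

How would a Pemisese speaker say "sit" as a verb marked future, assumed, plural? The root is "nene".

zonenemezoze

Attach tense future -mez → nenemez.
Attach evidentiality assumed z- → znenemez.
Attach number plural -za → znenemezza.
Apply vowel harmony: znenemezza → znenemezze.
Apply epenthesis: znenemezze → zonenemezoze.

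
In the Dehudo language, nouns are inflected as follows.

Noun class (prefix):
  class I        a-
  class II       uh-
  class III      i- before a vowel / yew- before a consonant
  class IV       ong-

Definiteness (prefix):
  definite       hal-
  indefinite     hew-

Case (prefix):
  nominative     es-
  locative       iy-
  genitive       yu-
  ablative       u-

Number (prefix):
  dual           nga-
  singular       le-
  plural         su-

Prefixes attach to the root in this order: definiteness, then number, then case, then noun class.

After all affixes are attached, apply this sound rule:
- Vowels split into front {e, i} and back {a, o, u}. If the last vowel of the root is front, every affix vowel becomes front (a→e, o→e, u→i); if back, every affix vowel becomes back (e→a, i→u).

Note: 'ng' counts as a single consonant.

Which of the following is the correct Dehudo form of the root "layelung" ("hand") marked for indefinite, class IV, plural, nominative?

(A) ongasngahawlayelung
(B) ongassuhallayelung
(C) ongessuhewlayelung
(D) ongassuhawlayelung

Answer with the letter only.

D

Attach definiteness indefinite hew- → hewlayelung.
Attach number plural su- → suhewlayelung.
Attach case nominative es- → essuhewlayelung.
Attach noun class class IV ong- → ongessuhewlayelung.
Apply vowel harmony: ongessuhewlayelung → ongassuhawlayelung.
So the correct form is ongassuhawlayelung, option (D).
(A) ongasngahawlayelung is wrong: it uses dual instead of plural for number.
(C) ongessuhewlayelung is wrong: it fails to apply the sound rule(s).
(B) ongassuhallayelung is wrong: it uses definite instead of indefinite for definiteness.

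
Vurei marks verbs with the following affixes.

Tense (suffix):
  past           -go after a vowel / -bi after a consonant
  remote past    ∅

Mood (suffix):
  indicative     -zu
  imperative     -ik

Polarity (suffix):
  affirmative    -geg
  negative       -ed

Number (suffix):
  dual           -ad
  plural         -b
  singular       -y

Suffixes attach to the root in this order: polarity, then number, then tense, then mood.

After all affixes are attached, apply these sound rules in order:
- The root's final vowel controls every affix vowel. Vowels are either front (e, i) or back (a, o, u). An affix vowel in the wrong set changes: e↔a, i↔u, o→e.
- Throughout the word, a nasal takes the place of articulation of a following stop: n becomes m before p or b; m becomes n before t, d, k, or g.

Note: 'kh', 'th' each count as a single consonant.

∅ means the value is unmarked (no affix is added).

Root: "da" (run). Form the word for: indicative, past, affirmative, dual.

dagagadbuzu

Attach polarity affirmative -geg → dageg.
Attach number dual -ad → dagegad.
Attach tense past -bi (after consonant 'd') → dagegadbi.
Attach mood indicative -zu → dagegadbizu.
Apply vowel harmony: dagegadbizu → dagagadbuzu.
Nasal assimilation: no change.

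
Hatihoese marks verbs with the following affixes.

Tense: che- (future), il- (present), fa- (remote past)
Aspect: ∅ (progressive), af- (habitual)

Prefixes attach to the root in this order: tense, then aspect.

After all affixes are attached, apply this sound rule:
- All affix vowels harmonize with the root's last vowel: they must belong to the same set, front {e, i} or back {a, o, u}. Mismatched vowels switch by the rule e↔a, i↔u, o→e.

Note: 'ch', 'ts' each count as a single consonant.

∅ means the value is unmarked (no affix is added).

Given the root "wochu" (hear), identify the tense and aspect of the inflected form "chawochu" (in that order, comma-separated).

future, progressive

Segment: che-wochu.
tense: che- → future.
aspect: ∅ → progressive.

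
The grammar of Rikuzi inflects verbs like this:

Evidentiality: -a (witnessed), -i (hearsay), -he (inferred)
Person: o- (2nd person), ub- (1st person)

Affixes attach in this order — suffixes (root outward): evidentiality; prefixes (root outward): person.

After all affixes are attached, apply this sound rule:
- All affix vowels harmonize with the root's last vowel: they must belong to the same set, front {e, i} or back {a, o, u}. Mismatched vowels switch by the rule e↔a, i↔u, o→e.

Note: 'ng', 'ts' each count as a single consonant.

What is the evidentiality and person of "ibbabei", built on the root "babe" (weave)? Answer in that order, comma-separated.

hearsay, 1st person

Segment: ub-babe-i.
evidentiality: -i → hearsay.
person: ub- → 1st person.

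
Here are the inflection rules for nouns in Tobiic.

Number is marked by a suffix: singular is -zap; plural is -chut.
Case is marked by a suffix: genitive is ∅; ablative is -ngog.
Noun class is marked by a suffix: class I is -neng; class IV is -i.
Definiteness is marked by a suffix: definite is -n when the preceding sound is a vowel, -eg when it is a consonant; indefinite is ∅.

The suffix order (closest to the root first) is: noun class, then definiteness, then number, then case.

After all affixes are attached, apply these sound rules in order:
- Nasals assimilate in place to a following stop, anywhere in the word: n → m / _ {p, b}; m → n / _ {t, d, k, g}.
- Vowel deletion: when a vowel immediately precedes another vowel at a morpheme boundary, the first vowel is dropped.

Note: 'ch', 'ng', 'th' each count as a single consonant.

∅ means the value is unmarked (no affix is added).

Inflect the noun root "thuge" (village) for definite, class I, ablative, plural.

Attach noun class class I -neng → thugeneng.
Attach definiteness definite -eg (after consonant 'ng') → thugenengeg.
Attach number plural -chut → thugenengegchut.
Attach case ablative -ngog → thugenengegchutngog.
Nasal assimilation: no change.
Vowel deletion: no change.

thugenengegchutngog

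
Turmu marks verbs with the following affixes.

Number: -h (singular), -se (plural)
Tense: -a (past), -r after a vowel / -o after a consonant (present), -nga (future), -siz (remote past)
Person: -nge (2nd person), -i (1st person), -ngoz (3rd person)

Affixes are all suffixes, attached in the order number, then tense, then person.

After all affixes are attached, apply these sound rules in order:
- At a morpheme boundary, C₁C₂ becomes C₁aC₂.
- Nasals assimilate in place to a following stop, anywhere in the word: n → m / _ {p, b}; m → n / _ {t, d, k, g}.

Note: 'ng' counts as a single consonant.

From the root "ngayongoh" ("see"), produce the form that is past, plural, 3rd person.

Attach number plural -se → ngayongohse.
Attach tense past -a → ngayongohsea.
Attach person 3rd person -ngoz → ngayongohseangoz.
Apply epenthesis: ngayongohseangoz → ngayongohaseangoz.
Nasal assimilation: no change.

ngayongohaseangoz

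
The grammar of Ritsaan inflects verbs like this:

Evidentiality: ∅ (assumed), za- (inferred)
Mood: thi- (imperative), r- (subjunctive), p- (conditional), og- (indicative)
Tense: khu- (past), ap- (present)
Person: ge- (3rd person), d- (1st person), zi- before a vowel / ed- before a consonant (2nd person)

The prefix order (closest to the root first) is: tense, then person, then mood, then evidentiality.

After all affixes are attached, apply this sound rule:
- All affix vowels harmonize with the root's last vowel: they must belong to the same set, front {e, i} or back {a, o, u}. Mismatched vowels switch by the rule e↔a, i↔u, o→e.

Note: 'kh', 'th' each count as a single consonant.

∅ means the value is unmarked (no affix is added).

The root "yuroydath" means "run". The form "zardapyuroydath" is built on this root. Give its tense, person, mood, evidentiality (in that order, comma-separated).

Segment: za-r-d-ap-yuroydath.
tense: ap- → present.
person: d- → 1st person.
mood: r- → subjunctive.
evidentiality: za- → inferred.

present, 1st person, subjunctive, inferred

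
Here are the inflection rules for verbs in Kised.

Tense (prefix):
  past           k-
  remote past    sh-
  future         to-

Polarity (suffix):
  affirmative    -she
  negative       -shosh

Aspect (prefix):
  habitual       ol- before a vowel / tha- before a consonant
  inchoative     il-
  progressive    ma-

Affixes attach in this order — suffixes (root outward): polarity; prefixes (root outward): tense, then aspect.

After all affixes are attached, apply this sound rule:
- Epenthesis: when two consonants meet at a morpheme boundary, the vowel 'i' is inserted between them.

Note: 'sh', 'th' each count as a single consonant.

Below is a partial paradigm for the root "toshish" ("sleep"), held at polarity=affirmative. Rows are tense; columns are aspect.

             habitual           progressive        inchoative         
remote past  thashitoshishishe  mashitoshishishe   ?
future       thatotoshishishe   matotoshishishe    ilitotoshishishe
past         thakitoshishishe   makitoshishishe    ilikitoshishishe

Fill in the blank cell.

Attach tense remote past sh- → shtoshish.
Attach polarity affirmative -she → shtoshishshe.
Attach aspect inchoative il- → ilshtoshishshe.
Apply epenthesis: ilshtoshishshe → ilishitoshishishe.

ilishitoshishishe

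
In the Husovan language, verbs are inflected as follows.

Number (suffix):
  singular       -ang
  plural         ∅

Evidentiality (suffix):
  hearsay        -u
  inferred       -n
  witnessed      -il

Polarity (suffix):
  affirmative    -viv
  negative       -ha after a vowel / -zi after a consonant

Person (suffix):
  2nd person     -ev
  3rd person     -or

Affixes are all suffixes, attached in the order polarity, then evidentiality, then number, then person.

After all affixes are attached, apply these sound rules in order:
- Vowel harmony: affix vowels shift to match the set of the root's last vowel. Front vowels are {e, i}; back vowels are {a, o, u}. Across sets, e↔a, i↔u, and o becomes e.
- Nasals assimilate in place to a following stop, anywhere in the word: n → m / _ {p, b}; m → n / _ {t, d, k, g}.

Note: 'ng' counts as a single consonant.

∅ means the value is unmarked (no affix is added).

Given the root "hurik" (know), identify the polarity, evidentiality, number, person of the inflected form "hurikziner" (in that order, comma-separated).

Segment: hurik-zi-n-or.
polarity: -ha/zi → negative.
evidentiality: -n → inferred.
number: ∅ → plural.
person: -or → 3rd person.

negative, inferred, plural, 3rd person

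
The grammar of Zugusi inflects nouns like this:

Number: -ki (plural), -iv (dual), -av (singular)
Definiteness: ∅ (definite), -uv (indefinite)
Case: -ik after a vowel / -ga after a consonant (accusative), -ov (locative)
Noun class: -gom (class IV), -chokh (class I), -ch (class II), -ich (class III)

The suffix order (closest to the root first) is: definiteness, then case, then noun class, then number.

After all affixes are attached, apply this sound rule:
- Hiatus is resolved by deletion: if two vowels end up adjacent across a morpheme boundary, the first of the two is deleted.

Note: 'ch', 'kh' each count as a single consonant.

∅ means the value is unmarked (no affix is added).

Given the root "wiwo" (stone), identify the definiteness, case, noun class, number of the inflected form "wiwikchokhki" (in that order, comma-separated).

Segment: wiwo-ik-chokh-ki.
definiteness: ∅ → definite.
case: -ik/ga → accusative.
noun class: -chokh → class I.
number: -ki → plural.

definite, accusative, class I, plural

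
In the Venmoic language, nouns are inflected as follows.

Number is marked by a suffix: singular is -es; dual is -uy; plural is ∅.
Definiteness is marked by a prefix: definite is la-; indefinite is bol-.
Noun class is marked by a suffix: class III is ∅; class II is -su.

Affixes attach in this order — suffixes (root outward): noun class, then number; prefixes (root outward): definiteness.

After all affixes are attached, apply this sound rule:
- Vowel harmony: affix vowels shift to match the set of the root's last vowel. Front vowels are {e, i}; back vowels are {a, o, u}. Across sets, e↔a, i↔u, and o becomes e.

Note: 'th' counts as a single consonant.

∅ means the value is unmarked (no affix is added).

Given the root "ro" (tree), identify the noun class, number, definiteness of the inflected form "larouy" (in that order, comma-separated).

class III, dual, definite

Segment: la-ro-uy.
noun class: ∅ → class III.
number: -uy → dual.
definiteness: la- → definite.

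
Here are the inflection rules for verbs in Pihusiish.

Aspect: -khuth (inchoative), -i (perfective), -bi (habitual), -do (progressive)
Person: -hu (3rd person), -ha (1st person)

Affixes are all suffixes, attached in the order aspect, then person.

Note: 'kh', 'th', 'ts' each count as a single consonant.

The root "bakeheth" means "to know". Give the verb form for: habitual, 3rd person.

bakehethbihu

Attach aspect habitual -bi → bakehethbi.
Attach person 3rd person -hu → bakehethbihu.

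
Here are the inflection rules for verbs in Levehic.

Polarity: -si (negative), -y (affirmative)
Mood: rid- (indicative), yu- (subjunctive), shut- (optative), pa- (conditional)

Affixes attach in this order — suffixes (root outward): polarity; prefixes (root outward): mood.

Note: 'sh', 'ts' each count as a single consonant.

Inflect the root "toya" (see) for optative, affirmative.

Attach polarity affirmative -y → toyay.
Attach mood optative shut- → shuttoyay.

shuttoyay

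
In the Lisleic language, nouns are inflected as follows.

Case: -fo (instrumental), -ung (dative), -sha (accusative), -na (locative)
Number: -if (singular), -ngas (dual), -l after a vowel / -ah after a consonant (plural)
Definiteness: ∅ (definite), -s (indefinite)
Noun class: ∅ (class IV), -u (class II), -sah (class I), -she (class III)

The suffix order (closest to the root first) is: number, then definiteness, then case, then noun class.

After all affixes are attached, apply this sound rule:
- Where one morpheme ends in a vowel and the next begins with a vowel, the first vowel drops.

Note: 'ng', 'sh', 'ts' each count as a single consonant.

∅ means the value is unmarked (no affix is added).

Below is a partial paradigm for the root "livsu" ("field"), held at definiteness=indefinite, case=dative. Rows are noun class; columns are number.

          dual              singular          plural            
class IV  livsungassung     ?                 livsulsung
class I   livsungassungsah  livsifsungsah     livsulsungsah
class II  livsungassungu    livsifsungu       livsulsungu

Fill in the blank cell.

Attach number singular -if → livsuif.
Attach definiteness indefinite -s → livsuifs.
Attach case dative -ung → livsuifsung.
noun class = class IV: zero marking, form stays livsuifsung.
Apply vowel deletion: livsuifsung → livsifsung.

livsifsung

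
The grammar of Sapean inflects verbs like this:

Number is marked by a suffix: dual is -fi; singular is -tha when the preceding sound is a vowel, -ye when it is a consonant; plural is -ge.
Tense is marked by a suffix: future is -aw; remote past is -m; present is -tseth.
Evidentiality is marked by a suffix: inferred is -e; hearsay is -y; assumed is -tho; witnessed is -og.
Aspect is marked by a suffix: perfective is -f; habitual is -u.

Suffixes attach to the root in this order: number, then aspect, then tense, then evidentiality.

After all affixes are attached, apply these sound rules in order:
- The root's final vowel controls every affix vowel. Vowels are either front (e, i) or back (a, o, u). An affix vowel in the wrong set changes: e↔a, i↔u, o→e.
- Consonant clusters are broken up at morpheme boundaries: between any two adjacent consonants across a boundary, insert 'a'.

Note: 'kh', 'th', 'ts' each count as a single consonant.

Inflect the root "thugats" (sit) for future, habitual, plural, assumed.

thugatsagauawatho

Attach number plural -ge → thugatsge.
Attach aspect habitual -u → thugatsgeu.
Attach tense future -aw → thugatsgeuaw.
Attach evidentiality assumed -tho → thugatsgeuawtho.
Apply vowel harmony: thugatsgeuawtho → thugatsgauawtho.
Apply epenthesis: thugatsgauawtho → thugatsagauawatho.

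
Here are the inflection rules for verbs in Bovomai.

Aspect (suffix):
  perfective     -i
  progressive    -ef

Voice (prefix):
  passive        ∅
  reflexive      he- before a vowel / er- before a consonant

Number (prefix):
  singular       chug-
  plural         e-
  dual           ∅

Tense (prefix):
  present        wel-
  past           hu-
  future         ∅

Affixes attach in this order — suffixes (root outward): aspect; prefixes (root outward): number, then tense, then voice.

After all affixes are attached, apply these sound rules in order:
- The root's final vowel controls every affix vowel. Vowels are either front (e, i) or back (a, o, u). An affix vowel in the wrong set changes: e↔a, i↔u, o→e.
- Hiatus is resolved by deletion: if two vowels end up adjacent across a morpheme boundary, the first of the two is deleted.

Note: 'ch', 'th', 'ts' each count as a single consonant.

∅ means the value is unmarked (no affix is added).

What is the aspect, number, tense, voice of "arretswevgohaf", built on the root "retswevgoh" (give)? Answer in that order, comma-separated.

progressive, dual, future, reflexive

Segment: er-retswevgoh-ef.
aspect: -ef → progressive.
number: ∅ → dual.
tense: ∅ → future.
voice: he/er- → reflexive.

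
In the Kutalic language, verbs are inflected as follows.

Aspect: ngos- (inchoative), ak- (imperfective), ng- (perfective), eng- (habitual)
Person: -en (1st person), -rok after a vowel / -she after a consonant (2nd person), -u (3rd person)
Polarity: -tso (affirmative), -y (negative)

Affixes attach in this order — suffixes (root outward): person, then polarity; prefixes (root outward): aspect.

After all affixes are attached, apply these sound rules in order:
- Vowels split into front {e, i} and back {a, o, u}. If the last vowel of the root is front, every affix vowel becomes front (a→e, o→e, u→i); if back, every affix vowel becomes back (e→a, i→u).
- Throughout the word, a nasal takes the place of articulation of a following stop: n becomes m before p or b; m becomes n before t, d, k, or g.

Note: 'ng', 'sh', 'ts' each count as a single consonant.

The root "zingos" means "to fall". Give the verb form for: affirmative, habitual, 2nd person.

angzingosshatso

Attach person 2nd person -she (after consonant 's') → zingosshe.
Attach polarity affirmative -tso → zingosshetso.
Attach aspect habitual eng- → engzingosshetso.
Apply vowel harmony: engzingosshetso → angzingosshatso.
Nasal assimilation: no change.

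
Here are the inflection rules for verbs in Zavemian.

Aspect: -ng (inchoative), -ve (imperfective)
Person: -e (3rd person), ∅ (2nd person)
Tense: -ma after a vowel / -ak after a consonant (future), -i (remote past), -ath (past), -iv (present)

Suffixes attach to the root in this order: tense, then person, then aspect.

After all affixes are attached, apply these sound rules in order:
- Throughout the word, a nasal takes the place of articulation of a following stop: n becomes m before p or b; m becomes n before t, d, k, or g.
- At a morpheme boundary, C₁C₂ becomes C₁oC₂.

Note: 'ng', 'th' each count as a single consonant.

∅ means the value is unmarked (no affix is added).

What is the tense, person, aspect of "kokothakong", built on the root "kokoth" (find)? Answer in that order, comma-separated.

Segment: kokoth-ak-ng.
tense: -ma/ak → future.
person: ∅ → 2nd person.
aspect: -ng → inchoative.

future, 2nd person, inchoative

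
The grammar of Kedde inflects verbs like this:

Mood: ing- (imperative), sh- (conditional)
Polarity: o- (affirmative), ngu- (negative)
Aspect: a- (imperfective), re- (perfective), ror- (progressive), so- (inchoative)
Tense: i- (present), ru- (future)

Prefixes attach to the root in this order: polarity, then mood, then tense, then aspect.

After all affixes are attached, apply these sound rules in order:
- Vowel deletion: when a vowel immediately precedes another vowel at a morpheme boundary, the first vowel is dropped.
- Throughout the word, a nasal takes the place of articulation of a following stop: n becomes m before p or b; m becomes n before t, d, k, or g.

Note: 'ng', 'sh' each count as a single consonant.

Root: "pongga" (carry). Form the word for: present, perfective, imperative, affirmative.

ringopongga

Attach polarity affirmative o- → opongga.
Attach mood imperative ing- → ingopongga.
Attach tense present i- → iingopongga.
Attach aspect perfective re- → reiingopongga.
Apply vowel deletion: reiingopongga → ringopongga.
Nasal assimilation: no change.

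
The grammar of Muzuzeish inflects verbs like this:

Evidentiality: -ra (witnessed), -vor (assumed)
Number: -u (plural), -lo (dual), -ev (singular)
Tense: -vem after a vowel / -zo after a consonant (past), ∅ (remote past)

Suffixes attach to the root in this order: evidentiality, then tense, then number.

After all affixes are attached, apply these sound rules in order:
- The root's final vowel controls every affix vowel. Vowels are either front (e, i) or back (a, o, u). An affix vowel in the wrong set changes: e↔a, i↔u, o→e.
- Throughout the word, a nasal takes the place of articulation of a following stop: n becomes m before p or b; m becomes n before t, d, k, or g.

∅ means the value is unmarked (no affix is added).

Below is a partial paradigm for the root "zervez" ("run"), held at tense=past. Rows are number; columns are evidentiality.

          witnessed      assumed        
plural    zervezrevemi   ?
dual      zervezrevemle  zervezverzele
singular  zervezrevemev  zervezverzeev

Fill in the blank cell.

Attach evidentiality assumed -vor → zervezvor.
Attach tense past -zo (after consonant 'r') → zervezvorzo.
Attach number plural -u → zervezvorzou.
Apply vowel harmony: zervezvorzou → zervezverzei.
Nasal assimilation: no change.

zervezverzei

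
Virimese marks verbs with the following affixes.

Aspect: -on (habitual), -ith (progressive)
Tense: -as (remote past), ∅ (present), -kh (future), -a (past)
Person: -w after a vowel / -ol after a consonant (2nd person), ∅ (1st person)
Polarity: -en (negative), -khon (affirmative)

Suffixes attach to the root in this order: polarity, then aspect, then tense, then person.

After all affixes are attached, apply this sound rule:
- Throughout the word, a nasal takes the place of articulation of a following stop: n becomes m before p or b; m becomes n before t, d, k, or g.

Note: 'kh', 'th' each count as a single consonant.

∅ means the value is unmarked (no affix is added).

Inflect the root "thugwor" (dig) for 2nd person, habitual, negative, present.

Attach polarity negative -en → thugworen.
Attach aspect habitual -on → thugworenon.
tense = present: zero marking, form stays thugworenon.
Attach person 2nd person -ol (after consonant 'n') → thugworenonol.
Nasal assimilation: no change.

thugworenonol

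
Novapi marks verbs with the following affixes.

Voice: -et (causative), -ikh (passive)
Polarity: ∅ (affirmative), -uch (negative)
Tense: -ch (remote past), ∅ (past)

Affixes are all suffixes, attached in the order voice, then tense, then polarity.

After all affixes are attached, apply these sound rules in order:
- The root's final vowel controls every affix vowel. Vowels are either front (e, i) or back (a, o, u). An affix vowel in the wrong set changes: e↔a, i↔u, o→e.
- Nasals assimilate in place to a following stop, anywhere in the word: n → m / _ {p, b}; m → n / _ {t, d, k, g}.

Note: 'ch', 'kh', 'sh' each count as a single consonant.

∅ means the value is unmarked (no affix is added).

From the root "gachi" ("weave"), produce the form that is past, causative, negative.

gachietich

Attach voice causative -et → gachiet.
tense = past: zero marking, form stays gachiet.
Attach polarity negative -uch → gachietuch.
Apply vowel harmony: gachietuch → gachietich.
Nasal assimilation: no change.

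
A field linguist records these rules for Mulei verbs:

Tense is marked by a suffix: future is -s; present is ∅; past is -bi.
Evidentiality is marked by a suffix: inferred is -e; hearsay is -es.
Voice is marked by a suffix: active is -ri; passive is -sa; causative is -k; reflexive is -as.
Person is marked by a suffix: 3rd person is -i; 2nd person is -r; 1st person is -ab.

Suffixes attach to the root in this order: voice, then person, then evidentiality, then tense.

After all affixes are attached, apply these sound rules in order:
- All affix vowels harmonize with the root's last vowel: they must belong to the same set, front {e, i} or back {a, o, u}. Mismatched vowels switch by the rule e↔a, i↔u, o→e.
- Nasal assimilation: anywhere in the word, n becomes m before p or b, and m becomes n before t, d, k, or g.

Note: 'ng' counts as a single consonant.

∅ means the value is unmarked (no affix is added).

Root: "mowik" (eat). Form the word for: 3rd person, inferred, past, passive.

mowikseiebi

Attach voice passive -sa → mowiksa.
Attach person 3rd person -i → mowiksai.
Attach evidentiality inferred -e → mowiksaie.
Attach tense past -bi → mowiksaiebi.
Apply vowel harmony: mowiksaiebi → mowikseiebi.
Nasal assimilation: no change.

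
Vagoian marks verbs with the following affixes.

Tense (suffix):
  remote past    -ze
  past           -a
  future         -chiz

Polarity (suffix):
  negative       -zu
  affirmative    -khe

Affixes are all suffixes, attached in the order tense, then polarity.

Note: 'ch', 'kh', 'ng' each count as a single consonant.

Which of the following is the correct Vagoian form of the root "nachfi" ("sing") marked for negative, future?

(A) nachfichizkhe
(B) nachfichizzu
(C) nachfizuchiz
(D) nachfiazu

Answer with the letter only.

B

Attach tense future -chiz → nachfichiz.
Attach polarity negative -zu → nachfichizzu.
So the correct form is nachfichizzu, option (B).
(D) nachfiazu is wrong: it uses past instead of future for tense.
(C) nachfizuchiz is wrong: it has the affixes in the wrong order.
(A) nachfichizkhe is wrong: it uses affirmative instead of negative for polarity.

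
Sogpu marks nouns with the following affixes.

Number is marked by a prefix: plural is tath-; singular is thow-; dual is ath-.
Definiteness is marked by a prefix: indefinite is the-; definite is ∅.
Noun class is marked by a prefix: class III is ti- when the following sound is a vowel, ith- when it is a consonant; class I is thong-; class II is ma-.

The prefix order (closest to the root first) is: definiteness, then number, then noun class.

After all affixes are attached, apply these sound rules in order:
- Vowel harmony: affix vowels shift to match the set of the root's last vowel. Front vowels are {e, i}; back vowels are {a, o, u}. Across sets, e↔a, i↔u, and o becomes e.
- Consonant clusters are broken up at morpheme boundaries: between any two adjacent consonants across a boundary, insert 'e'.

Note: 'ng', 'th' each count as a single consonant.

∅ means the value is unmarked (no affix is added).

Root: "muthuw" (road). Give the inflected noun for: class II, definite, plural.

matathemuthuw

definiteness = definite: zero marking, form stays muthuw.
Attach number plural tath- → tathmuthuw.
Attach noun class class II ma- → matathmuthuw.
Vowel harmony: no change.
Apply epenthesis: matathmuthuw → matathemuthuw.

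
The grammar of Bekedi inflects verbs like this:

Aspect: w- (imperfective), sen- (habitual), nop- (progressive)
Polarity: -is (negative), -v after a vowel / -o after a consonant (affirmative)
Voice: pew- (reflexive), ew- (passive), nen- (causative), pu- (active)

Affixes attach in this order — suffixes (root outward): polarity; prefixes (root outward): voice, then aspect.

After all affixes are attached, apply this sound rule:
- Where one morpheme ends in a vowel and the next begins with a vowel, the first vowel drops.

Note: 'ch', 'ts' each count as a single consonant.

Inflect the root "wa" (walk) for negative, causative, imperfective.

wnenwis

Attach voice causative nen- → nenwa.
Attach polarity negative -is → nenwais.
Attach aspect imperfective w- → wnenwais.
Apply vowel deletion: wnenwais → wnenwis.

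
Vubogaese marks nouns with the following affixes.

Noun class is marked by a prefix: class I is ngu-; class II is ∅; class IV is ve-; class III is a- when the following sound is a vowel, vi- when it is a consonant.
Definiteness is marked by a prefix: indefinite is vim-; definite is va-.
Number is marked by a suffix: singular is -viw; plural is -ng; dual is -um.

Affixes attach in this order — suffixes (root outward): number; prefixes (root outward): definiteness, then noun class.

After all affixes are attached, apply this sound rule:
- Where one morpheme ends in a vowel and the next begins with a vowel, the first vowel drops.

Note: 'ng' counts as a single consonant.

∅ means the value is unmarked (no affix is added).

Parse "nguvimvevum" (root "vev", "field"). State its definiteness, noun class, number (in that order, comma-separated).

Segment: ngu-vim-vev-um.
definiteness: vim- → indefinite.
noun class: ngu- → class I.
number: -um → dual.

indefinite, class I, dual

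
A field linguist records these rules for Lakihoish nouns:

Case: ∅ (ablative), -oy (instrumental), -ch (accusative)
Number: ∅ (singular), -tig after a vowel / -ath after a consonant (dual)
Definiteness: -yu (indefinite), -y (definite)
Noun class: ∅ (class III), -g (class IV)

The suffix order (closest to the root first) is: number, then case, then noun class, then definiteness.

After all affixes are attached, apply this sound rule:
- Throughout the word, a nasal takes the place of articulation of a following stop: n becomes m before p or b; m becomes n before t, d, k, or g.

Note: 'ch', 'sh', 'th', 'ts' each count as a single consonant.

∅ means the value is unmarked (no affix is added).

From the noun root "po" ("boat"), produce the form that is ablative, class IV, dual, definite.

potiggy

Attach number dual -tig (after vowel 'o') → potig.
case = ablative: zero marking, form stays potig.
Attach noun class class IV -g → potigg.
Attach definiteness definite -y → potiggy.
Nasal assimilation: no change.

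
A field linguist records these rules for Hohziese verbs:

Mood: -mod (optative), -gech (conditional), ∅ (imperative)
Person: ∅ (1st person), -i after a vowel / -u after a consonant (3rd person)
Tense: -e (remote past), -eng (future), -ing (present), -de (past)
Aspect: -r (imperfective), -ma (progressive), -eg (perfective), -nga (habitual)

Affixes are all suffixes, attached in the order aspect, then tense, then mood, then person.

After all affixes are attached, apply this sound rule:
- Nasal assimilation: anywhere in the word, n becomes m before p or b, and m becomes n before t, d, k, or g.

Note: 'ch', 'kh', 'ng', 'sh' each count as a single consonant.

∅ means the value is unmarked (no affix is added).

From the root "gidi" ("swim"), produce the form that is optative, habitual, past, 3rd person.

Attach aspect habitual -nga → gidinga.
Attach tense past -de → gidingade.
Attach mood optative -mod → gidingademod.
Attach person 3rd person -u (after consonant 'd') → gidingademodu.
Nasal assimilation: no change.

gidingademodu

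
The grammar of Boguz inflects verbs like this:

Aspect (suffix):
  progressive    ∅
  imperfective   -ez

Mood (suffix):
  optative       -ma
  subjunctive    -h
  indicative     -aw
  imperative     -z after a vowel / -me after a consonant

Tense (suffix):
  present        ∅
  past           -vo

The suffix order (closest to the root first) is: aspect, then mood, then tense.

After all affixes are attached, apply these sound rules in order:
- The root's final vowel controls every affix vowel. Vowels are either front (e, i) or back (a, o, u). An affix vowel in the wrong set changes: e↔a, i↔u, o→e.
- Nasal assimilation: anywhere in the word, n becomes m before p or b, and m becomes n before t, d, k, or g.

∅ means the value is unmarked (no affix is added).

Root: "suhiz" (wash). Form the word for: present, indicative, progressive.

aspect = progressive: zero marking, form stays suhiz.
Attach mood indicative -aw → suhizaw.
tense = present: zero marking, form stays suhizaw.
Apply vowel harmony: suhizaw → suhizew.
Nasal assimilation: no change.

suhizew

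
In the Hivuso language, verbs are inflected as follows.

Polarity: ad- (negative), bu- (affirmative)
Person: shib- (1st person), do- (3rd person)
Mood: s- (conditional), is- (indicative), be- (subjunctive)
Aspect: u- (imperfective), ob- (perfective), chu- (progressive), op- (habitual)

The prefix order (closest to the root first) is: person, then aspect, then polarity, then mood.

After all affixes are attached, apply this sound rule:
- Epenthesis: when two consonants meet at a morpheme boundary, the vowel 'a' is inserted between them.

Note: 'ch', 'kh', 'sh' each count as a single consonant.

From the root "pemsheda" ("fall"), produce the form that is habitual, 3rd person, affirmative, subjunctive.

bebuopadopemsheda

Attach person 3rd person do- → dopemsheda.
Attach aspect habitual op- → opdopemsheda.
Attach polarity affirmative bu- → buopdopemsheda.
Attach mood subjunctive be- → bebuopdopemsheda.
Apply epenthesis: bebuopdopemsheda → bebuopadopemsheda.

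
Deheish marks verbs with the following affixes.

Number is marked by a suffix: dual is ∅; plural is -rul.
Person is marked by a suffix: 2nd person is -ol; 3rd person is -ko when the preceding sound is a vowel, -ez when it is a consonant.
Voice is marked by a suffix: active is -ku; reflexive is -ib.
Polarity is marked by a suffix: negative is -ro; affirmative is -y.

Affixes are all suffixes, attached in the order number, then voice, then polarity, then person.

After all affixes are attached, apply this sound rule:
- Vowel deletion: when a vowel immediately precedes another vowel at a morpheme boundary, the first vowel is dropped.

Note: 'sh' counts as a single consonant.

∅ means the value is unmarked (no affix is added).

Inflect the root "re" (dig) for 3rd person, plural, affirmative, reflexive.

rerulibyez

Attach number plural -rul → rerul.
Attach voice reflexive -ib → rerulib.
Attach polarity affirmative -y → reruliby.
Attach person 3rd person -ez (after consonant 'y') → rerulibyez.
Vowel deletion: no change.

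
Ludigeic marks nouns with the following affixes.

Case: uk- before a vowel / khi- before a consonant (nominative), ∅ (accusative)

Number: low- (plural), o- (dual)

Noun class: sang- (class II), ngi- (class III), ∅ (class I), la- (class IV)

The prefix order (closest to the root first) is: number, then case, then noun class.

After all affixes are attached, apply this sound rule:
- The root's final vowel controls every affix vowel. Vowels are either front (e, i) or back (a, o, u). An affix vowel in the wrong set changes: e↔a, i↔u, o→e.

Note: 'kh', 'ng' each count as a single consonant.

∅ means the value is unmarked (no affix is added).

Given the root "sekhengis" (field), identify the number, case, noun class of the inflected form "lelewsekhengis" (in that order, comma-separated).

Segment: la-low-sekhengis.
number: low- → plural.
case: ∅ → accusative.
noun class: la- → class IV.

plural, accusative, class IV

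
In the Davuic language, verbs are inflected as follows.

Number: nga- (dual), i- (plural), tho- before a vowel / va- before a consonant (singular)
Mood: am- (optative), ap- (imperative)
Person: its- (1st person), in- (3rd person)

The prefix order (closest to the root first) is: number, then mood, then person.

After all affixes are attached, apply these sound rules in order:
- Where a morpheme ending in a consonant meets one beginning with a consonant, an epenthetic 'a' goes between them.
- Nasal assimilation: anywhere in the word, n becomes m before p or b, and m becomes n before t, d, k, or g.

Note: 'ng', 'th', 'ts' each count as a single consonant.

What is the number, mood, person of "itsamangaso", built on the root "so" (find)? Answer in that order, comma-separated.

dual, optative, 1st person

Segment: its-am-nga-so.
number: nga- → dual.
mood: am- → optative.
person: its- → 1st person.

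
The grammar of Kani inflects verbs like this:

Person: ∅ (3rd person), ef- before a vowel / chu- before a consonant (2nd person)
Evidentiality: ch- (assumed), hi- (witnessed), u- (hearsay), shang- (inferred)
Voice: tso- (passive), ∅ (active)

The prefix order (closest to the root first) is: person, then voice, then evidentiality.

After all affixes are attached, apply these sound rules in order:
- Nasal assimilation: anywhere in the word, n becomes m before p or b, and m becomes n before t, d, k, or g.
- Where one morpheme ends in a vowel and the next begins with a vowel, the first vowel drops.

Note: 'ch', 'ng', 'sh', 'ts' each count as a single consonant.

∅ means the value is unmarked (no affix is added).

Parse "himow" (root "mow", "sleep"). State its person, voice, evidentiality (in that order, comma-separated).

3rd person, active, witnessed

Segment: hi-mow.
person: ∅ → 3rd person.
voice: ∅ → active.
evidentiality: hi- → witnessed.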